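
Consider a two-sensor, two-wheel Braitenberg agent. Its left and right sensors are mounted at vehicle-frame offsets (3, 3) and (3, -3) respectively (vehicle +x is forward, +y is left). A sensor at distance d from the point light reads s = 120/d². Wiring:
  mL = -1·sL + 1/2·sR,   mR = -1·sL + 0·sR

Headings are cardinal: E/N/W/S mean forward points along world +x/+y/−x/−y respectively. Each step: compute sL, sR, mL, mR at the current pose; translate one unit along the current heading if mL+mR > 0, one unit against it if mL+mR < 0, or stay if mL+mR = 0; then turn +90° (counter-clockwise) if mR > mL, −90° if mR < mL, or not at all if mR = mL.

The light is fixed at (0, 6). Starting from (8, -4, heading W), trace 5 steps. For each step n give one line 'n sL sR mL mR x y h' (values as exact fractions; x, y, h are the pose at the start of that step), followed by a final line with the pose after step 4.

n=0: pose=(8,-4,W); sL=60/97, sR=60/37; mL=690/3589, mR=-60/97; mL+mR=-1530/3589 → advance -1; mR−mL=-30/37 → turn -1·90°
n=1: pose=(9,-4,N); sL=24/17, sR=120/193; mL=-3612/3281, mR=-24/17; mL+mR=-8244/3281 → advance -1; mR−mL=-60/193 → turn -1·90°
n=2: pose=(9,-5,E); sL=15/26, sR=6/17; mL=-177/442, mR=-15/26; mL+mR=-216/221 → advance -1; mR−mL=-3/17 → turn -1·90°
n=3: pose=(8,-5,S); sL=120/317, sR=120/221; mL=-7500/70057, mR=-120/317; mL+mR=-34020/70057 → advance -1; mR−mL=-60/221 → turn -1·90°
n=4: pose=(8,-4,W); sL=60/97, sR=60/37; mL=690/3589, mR=-60/97; mL+mR=-1530/3589 → advance -1; mR−mL=-30/37 → turn -1·90°

0 60/97 60/37 690/3589 -60/97 8 -4 W
1 24/17 120/193 -3612/3281 -24/17 9 -4 N
2 15/26 6/17 -177/442 -15/26 9 -5 E
3 120/317 120/221 -7500/70057 -120/317 8 -5 S
4 60/97 60/37 690/3589 -60/97 8 -4 W
final 9 -4 N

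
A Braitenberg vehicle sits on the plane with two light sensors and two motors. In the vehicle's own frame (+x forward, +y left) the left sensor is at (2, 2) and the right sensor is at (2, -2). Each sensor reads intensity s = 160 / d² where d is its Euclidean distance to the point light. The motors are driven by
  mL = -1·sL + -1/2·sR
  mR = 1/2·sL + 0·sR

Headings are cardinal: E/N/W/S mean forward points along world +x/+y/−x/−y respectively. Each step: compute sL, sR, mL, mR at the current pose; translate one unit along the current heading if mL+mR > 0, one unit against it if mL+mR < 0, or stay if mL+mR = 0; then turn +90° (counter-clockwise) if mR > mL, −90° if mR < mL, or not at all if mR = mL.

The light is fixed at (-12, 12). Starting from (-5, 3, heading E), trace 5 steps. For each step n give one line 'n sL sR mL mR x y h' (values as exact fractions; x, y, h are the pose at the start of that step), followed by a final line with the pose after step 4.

n=0: pose=(-5,3,E); sL=16/13, sR=80/101; mL=-2136/1313, mR=8/13; mL+mR=-1328/1313 → advance -1; mR−mL=2944/1313 → turn +1·90°
n=1: pose=(-6,3,N); sL=32/13, sR=160/113; mL=-4656/1469, mR=16/13; mL+mR=-2848/1469 → advance -1; mR−mL=6464/1469 → turn +1·90°
n=2: pose=(-6,2,W); sL=1, sR=2; mL=-2, mR=1/2; mL+mR=-3/2 → advance -1; mR−mL=5/2 → turn +1·90°
n=3: pose=(-5,2,S); sL=32/45, sR=160/169; mL=-9008/7605, mR=16/45; mL+mR=-6304/7605 → advance -1; mR−mL=3904/2535 → turn +1·90°
n=4: pose=(-5,3,E); sL=16/13, sR=80/101; mL=-2136/1313, mR=8/13; mL+mR=-1328/1313 → advance -1; mR−mL=2944/1313 → turn +1·90°

0 16/13 80/101 -2136/1313 8/13 -5 3 E
1 32/13 160/113 -4656/1469 16/13 -6 3 N
2 1 2 -2 1/2 -6 2 W
3 32/45 160/169 -9008/7605 16/45 -5 2 S
4 16/13 80/101 -2136/1313 8/13 -5 3 E
final -6 3 N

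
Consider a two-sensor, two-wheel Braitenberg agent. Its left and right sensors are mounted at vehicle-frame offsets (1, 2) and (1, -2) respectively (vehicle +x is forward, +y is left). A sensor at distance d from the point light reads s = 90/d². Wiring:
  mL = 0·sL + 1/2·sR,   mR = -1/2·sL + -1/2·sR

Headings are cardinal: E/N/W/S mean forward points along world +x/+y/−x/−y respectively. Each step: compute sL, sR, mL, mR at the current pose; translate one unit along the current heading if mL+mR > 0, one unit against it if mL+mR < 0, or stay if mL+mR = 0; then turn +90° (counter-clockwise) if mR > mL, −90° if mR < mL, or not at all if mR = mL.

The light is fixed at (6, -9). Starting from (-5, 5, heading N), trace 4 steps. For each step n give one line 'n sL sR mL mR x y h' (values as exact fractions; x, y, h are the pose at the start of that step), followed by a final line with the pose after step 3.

n=0: pose=(-5,5,N); sL=45/197, sR=5/17; mL=5/34, mR=-875/3349; mL+mR=-45/394 → advance -1; mR−mL=-2735/6698 → turn -1·90°
n=1: pose=(-5,4,E); sL=18/65, sR=90/221; mL=45/221, mR=-378/1105; mL+mR=-9/65 → advance -1; mR−mL=-603/1105 → turn -1·90°
n=2: pose=(-6,4,S); sL=45/122, sR=9/34; mL=9/68, mR=-657/2074; mL+mR=-45/244 → advance -1; mR−mL=-1863/4148 → turn -1·90°
n=3: pose=(-6,5,W); sL=90/313, sR=18/85; mL=9/85, mR=-6642/26605; mL+mR=-45/313 → advance -1; mR−mL=-9459/26605 → turn -1·90°

0 45/197 5/17 5/34 -875/3349 -5 5 N
1 18/65 90/221 45/221 -378/1105 -5 4 E
2 45/122 9/34 9/68 -657/2074 -6 4 S
3 90/313 18/85 9/85 -6642/26605 -6 5 W
final -5 5 N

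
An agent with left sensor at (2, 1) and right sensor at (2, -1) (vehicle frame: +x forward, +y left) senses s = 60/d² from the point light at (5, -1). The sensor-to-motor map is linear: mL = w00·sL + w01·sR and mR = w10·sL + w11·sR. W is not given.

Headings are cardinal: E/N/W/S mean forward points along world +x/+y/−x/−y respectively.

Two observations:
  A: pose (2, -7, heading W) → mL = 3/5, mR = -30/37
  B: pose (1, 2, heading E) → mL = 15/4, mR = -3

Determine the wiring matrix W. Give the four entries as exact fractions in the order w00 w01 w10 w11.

obs A: pose=(2,-7,W) → sL=30/37, sR=6/5, mL=3/5, mR=-30/37
obs B: pose=(1,2,E) → sL=3, sR=15/2, mL=15/4, mR=-3
sensor matrix S = [[30/37, 6/5], [3, 15/2]]; det S = 459/185
solve [mL_A; mL_B] = S·[w00; w01] and [mR_A; mR_B] = S·[w10; w11]:
  w00 = 0, w01 = 1/2, w10 = -1, w11 = 0

0 1/2 -1 0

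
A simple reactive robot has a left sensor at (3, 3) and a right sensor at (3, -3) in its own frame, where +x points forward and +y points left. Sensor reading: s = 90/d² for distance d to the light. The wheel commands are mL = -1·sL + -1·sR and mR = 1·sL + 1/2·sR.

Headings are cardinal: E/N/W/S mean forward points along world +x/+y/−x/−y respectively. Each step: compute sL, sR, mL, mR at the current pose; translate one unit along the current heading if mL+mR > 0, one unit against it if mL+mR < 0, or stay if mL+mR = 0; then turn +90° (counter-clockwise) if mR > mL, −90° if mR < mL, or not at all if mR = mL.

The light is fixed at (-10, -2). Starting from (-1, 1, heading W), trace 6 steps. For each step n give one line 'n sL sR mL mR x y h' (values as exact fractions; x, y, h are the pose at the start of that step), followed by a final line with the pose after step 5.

0 5/2 5/4 -15/4 25/8 -1 1 W
1 90/169 90/49 -19620/8281 12015/8281 0 1 S
2 45/109 9/17 -1746/1853 2511/3706 0 2 E
3 18/17 90/193 -5004/3281 4239/3281 -1 2 N
4 5/2 5/4 -15/4 25/8 -1 1 W
5 90/169 90/49 -19620/8281 12015/8281 0 1 S
final 0 2 E

n=0: pose=(-1,1,W); sL=5/2, sR=5/4; mL=-15/4, mR=25/8; mL+mR=-5/8 → advance -1; mR−mL=55/8 → turn +1·90°
n=1: pose=(0,1,S); sL=90/169, sR=90/49; mL=-19620/8281, mR=12015/8281; mL+mR=-45/49 → advance -1; mR−mL=31635/8281 → turn +1·90°
n=2: pose=(0,2,E); sL=45/109, sR=9/17; mL=-1746/1853, mR=2511/3706; mL+mR=-9/34 → advance -1; mR−mL=6003/3706 → turn +1·90°
n=3: pose=(-1,2,N); sL=18/17, sR=90/193; mL=-5004/3281, mR=4239/3281; mL+mR=-45/193 → advance -1; mR−mL=9243/3281 → turn +1·90°
n=4: pose=(-1,1,W); sL=5/2, sR=5/4; mL=-15/4, mR=25/8; mL+mR=-5/8 → advance -1; mR−mL=55/8 → turn +1·90°
n=5: pose=(0,1,S); sL=90/169, sR=90/49; mL=-19620/8281, mR=12015/8281; mL+mR=-45/49 → advance -1; mR−mL=31635/8281 → turn +1·90°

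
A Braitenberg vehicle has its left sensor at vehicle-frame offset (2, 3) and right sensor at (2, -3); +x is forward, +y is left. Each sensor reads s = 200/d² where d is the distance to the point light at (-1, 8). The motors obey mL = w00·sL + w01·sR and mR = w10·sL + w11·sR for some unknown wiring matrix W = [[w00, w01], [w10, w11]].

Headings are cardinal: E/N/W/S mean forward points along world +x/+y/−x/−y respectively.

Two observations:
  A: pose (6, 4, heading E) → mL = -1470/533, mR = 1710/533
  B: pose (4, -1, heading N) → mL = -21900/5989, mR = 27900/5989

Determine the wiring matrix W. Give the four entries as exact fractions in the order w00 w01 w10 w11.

-1/2 -1 1 1/2

obs A: pose=(6,4,E) → sL=100/41, sR=20/13, mL=-1470/533, mR=1710/533
obs B: pose=(4,-1,N) → sL=200/53, sR=200/113, mL=-21900/5989, mR=27900/5989
sensor matrix S = [[100/41, 20/13], [200/53, 200/113]]; det S = -4752000/3192137
solve [mL_A; mL_B] = S·[w00; w01] and [mR_A; mR_B] = S·[w10; w11]:
  w00 = -1/2, w01 = -1, w10 = 1, w11 = 1/2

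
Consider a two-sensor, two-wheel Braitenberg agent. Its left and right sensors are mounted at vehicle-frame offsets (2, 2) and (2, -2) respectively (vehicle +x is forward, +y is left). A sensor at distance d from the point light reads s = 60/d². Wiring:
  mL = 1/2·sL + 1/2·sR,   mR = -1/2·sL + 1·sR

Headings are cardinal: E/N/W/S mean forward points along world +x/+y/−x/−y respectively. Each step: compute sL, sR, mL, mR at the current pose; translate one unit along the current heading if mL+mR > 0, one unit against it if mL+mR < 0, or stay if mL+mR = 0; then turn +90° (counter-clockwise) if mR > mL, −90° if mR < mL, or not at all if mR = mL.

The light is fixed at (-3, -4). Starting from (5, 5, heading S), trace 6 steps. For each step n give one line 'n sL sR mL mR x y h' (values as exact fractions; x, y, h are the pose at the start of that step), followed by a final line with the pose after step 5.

0 60/149 12/17 1404/2533 1278/2533 5 5 S
1 5/6 15/34 65/102 5/204 5 4 W
2 12/25 60/181 1836/4525 414/4525 4 4 N
3 30/101 6/13 498/1313 411/1313 4 5 E
4 60/149 12/17 1404/2533 1278/2533 5 5 S
5 5/6 15/34 65/102 5/204 5 4 W
final 4 4 N

n=0: pose=(5,5,S); sL=60/149, sR=12/17; mL=1404/2533, mR=1278/2533; mL+mR=18/17 → advance +1; mR−mL=-126/2533 → turn -1·90°
n=1: pose=(5,4,W); sL=5/6, sR=15/34; mL=65/102, mR=5/204; mL+mR=45/68 → advance +1; mR−mL=-125/204 → turn -1·90°
n=2: pose=(4,4,N); sL=12/25, sR=60/181; mL=1836/4525, mR=414/4525; mL+mR=90/181 → advance +1; mR−mL=-1422/4525 → turn -1·90°
n=3: pose=(4,5,E); sL=30/101, sR=6/13; mL=498/1313, mR=411/1313; mL+mR=9/13 → advance +1; mR−mL=-87/1313 → turn -1·90°
n=4: pose=(5,5,S); sL=60/149, sR=12/17; mL=1404/2533, mR=1278/2533; mL+mR=18/17 → advance +1; mR−mL=-126/2533 → turn -1·90°
n=5: pose=(5,4,W); sL=5/6, sR=15/34; mL=65/102, mR=5/204; mL+mR=45/68 → advance +1; mR−mL=-125/204 → turn -1·90°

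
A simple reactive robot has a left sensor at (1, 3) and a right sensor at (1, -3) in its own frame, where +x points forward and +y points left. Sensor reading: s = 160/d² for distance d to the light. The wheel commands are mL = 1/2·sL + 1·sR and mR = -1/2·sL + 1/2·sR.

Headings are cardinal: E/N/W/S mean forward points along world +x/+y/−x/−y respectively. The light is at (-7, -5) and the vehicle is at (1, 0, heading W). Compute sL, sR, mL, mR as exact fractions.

160/53 160/113 17520/5989 -4800/5989

left sensor world pos  = (0, -3); dL² = 53
right sensor world pos = (0, 3); dR² = 113
sL = 160/53 = 160/53
sR = 160/113 = 160/113
mL = 1/2·sL + 1·sR = 17520/5989
mR = -1/2·sL + 1/2·sR = -4800/5989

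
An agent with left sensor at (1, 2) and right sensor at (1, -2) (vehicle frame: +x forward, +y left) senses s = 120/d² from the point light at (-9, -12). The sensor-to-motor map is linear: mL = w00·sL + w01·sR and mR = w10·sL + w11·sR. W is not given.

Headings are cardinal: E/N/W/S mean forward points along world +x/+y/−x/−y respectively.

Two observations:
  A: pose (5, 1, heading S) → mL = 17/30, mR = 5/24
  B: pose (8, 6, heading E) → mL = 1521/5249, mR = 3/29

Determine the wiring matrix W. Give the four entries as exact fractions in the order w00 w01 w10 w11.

obs A: pose=(5,1,S) → sL=3/10, sR=5/12, mL=17/30, mR=5/24
obs B: pose=(8,6,E) → sL=30/181, sR=6/29, mL=1521/5249, mR=3/29
sensor matrix S = [[3/10, 5/12], [30/181, 6/29]]; det S = -367/52490
solve [mL_A; mL_B] = S·[w00; w01] and [mR_A; mR_B] = S·[w10; w11]:
  w00 = 1/2, w01 = 1, w10 = 0, w11 = 1/2

1/2 1 0 1/2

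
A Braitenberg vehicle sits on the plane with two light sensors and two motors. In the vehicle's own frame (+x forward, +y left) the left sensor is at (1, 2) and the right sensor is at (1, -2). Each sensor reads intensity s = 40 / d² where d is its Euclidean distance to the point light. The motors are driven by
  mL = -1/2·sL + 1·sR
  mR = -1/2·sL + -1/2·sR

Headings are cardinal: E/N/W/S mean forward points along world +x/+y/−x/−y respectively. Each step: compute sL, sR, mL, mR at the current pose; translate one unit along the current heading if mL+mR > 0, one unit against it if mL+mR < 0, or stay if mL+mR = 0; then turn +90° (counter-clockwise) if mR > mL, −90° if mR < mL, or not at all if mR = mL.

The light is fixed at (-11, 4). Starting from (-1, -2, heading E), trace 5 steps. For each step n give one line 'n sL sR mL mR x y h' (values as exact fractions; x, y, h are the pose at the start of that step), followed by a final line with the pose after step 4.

0 40/137 8/37 356/5069 -1288/5069 -1 -2 E
1 4/17 20/49 242/833 -268/833 -2 -2 S
2 40/113 40/73 3060/8249 -3720/8249 -2 -1 W
3 1/2 1/4 0 -3/8 -1 -1 N
4 40/137 8/37 356/5069 -1288/5069 -1 -2 E
final -2 -2 S

n=0: pose=(-1,-2,E); sL=40/137, sR=8/37; mL=356/5069, mR=-1288/5069; mL+mR=-932/5069 → advance -1; mR−mL=-12/37 → turn -1·90°
n=1: pose=(-2,-2,S); sL=4/17, sR=20/49; mL=242/833, mR=-268/833; mL+mR=-26/833 → advance -1; mR−mL=-30/49 → turn -1·90°
n=2: pose=(-2,-1,W); sL=40/113, sR=40/73; mL=3060/8249, mR=-3720/8249; mL+mR=-660/8249 → advance -1; mR−mL=-60/73 → turn -1·90°
n=3: pose=(-1,-1,N); sL=1/2, sR=1/4; mL=0, mR=-3/8; mL+mR=-3/8 → advance -1; mR−mL=-3/8 → turn -1·90°
n=4: pose=(-1,-2,E); sL=40/137, sR=8/37; mL=356/5069, mR=-1288/5069; mL+mR=-932/5069 → advance -1; mR−mL=-12/37 → turn -1·90°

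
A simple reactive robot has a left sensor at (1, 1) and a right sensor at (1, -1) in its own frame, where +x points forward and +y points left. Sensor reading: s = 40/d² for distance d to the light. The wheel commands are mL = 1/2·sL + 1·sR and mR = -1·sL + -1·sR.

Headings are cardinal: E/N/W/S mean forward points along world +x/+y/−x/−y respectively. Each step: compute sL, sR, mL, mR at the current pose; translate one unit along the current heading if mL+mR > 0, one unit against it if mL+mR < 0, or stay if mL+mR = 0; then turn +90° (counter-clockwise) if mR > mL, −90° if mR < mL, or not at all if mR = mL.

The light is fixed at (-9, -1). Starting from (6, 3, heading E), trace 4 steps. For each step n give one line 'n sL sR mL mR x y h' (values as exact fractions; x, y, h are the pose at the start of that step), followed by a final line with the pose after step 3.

0 40/281 8/53 3308/14893 -4368/14893 6 3 E
1 20/117 20/89 3230/10413 -4120/10413 5 3 S
2 8/37 8/41 460/1517 -624/1517 5 4 W
3 5/29 10/73 945/4234 -655/2117 6 4 N
final 6 3 E

n=0: pose=(6,3,E); sL=40/281, sR=8/53; mL=3308/14893, mR=-4368/14893; mL+mR=-20/281 → advance -1; mR−mL=-7676/14893 → turn -1·90°
n=1: pose=(5,3,S); sL=20/117, sR=20/89; mL=3230/10413, mR=-4120/10413; mL+mR=-10/117 → advance -1; mR−mL=-2450/3471 → turn -1·90°
n=2: pose=(5,4,W); sL=8/37, sR=8/41; mL=460/1517, mR=-624/1517; mL+mR=-4/37 → advance -1; mR−mL=-1084/1517 → turn -1·90°
n=3: pose=(6,4,N); sL=5/29, sR=10/73; mL=945/4234, mR=-655/2117; mL+mR=-5/58 → advance -1; mR−mL=-2255/4234 → turn -1·90°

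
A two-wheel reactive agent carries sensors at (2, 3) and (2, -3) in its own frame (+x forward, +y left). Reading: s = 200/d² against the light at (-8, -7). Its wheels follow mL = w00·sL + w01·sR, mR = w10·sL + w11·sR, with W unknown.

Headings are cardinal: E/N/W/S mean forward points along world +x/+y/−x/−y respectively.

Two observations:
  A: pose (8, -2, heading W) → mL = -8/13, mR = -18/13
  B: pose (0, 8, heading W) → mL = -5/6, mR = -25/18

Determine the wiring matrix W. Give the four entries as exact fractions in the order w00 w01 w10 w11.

-1 1/2 -1 -1/2

obs A: pose=(8,-2,W) → sL=1, sR=10/13, mL=-8/13, mR=-18/13
obs B: pose=(0,8,W) → sL=10/9, sR=5/9, mL=-5/6, mR=-25/18
sensor matrix S = [[1, 10/13], [10/9, 5/9]]; det S = -35/117
solve [mL_A; mL_B] = S·[w00; w01] and [mR_A; mR_B] = S·[w10; w11]:
  w00 = -1, w01 = 1/2, w10 = -1, w11 = -1/2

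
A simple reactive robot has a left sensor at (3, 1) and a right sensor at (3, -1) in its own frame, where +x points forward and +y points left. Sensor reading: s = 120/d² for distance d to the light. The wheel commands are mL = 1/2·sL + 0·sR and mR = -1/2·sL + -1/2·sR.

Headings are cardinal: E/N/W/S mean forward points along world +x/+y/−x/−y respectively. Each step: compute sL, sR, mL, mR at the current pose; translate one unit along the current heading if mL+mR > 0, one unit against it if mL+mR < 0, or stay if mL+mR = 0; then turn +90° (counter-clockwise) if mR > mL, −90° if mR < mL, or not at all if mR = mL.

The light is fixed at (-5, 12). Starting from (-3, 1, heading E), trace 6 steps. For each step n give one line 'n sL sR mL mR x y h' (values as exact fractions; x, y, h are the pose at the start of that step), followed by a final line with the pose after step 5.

n=0: pose=(-3,1,E); sL=24/25, sR=120/169; mL=12/25, mR=-3528/4225; mL+mR=-60/169 → advance -1; mR−mL=-5556/4225 → turn -1·90°
n=1: pose=(-4,1,S); sL=3/5, sR=30/49; mL=3/10, mR=-297/490; mL+mR=-15/49 → advance -1; mR−mL=-222/245 → turn -1·90°
n=2: pose=(-4,2,W); sL=24/25, sR=24/17; mL=12/25, mR=-504/425; mL+mR=-12/17 → advance -1; mR−mL=-708/425 → turn -1·90°
n=3: pose=(-3,2,N); sL=12/5, sR=60/29; mL=6/5, mR=-324/145; mL+mR=-30/29 → advance -1; mR−mL=-498/145 → turn -1·90°
n=4: pose=(-3,1,E); sL=24/25, sR=120/169; mL=12/25, mR=-3528/4225; mL+mR=-60/169 → advance -1; mR−mL=-5556/4225 → turn -1·90°
n=5: pose=(-4,1,S); sL=3/5, sR=30/49; mL=3/10, mR=-297/490; mL+mR=-15/49 → advance -1; mR−mL=-222/245 → turn -1·90°

0 24/25 120/169 12/25 -3528/4225 -3 1 E
1 3/5 30/49 3/10 -297/490 -4 1 S
2 24/25 24/17 12/25 -504/425 -4 2 W
3 12/5 60/29 6/5 -324/145 -3 2 N
4 24/25 120/169 12/25 -3528/4225 -3 1 E
5 3/5 30/49 3/10 -297/490 -4 1 S
final -4 2 W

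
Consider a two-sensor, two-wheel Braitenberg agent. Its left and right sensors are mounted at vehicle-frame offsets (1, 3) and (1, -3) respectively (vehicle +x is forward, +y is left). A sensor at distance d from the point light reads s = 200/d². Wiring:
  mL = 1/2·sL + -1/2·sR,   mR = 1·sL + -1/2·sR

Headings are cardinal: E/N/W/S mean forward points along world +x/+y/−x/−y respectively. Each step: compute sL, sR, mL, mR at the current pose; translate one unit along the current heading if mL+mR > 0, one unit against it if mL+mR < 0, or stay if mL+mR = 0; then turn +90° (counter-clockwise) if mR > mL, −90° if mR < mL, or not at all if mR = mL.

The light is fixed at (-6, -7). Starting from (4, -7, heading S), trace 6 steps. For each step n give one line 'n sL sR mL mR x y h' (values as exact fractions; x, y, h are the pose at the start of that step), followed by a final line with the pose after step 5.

0 20/17 4 -24/17 -14/17 4 -7 S
1 200/137 8/5 -48/685 452/685 4 -6 E
2 50/17 1 33/34 83/34 5 -6 N
3 200/101 8/5 96/505 596/505 5 -5 W
4 20/17 4 -24/17 -14/17 4 -5 S
5 200/157 200/121 -3600/18997 8500/18997 4 -4 E
final 5 -4 N

n=0: pose=(4,-7,S); sL=20/17, sR=4; mL=-24/17, mR=-14/17; mL+mR=-38/17 → advance -1; mR−mL=10/17 → turn +1·90°
n=1: pose=(4,-6,E); sL=200/137, sR=8/5; mL=-48/685, mR=452/685; mL+mR=404/685 → advance +1; mR−mL=100/137 → turn +1·90°
n=2: pose=(5,-6,N); sL=50/17, sR=1; mL=33/34, mR=83/34; mL+mR=58/17 → advance +1; mR−mL=25/17 → turn +1·90°
n=3: pose=(5,-5,W); sL=200/101, sR=8/5; mL=96/505, mR=596/505; mL+mR=692/505 → advance +1; mR−mL=100/101 → turn +1·90°
n=4: pose=(4,-5,S); sL=20/17, sR=4; mL=-24/17, mR=-14/17; mL+mR=-38/17 → advance -1; mR−mL=10/17 → turn +1·90°
n=5: pose=(4,-4,E); sL=200/157, sR=200/121; mL=-3600/18997, mR=8500/18997; mL+mR=4900/18997 → advance +1; mR−mL=100/157 → turn +1·90°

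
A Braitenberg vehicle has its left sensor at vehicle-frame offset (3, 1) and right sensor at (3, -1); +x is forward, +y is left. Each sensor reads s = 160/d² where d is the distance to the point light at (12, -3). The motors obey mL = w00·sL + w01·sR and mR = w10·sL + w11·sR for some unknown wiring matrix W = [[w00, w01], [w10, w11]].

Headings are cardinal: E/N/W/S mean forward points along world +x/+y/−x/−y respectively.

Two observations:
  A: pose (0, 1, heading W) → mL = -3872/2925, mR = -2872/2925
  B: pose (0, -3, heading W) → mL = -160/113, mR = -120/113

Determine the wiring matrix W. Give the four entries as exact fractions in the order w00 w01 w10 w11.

obs A: pose=(0,1,W) → sL=80/117, sR=16/25, mL=-3872/2925, mR=-2872/2925
obs B: pose=(0,-3,W) → sL=80/113, sR=80/113, mL=-160/113, mR=-120/113
sensor matrix S = [[80/117, 16/25], [80/113, 80/113]]; det S = 2048/66105
solve [mL_A; mL_B] = S·[w00; w01] and [mR_A; mR_B] = S·[w10; w11]:
  w00 = -1, w01 = -1, w10 = -1/2, w11 = -1

-1 -1 -1/2 -1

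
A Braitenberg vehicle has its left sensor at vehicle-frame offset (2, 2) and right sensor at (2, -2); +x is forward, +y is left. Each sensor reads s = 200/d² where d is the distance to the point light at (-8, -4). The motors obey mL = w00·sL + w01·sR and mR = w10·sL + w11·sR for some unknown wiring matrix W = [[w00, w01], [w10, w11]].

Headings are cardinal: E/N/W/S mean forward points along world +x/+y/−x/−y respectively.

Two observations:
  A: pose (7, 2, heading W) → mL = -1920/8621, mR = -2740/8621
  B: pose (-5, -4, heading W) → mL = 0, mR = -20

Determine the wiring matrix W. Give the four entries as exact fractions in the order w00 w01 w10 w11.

obs A: pose=(7,2,W) → sL=40/37, sR=200/233, mL=-1920/8621, mR=-2740/8621
obs B: pose=(-5,-4,W) → sL=40, sR=40, mL=0, mR=-20
sensor matrix S = [[40/37, 200/233], [40, 40]]; det S = 76800/8621
solve [mL_A; mL_B] = S·[w00; w01] and [mR_A; mR_B] = S·[w10; w11]:
  w00 = -1, w01 = 1, w10 = 1/2, w11 = -1

-1 1 1/2 -1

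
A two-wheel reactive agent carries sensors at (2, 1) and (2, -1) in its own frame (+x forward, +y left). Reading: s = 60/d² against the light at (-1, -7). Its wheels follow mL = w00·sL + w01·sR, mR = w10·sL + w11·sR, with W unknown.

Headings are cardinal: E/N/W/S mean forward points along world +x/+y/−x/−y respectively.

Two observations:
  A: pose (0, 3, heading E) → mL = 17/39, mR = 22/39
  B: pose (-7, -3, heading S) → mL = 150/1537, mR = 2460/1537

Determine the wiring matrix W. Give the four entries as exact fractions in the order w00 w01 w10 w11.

obs A: pose=(0,3,E) → sL=6/13, sR=2/3, mL=17/39, mR=22/39
obs B: pose=(-7,-3,S) → sL=60/29, sR=60/53, mL=150/1537, mR=2460/1537
sensor matrix S = [[6/13, 2/3], [60/29, 60/53]]; det S = -17120/19981
solve [mL_A; mL_B] = S·[w00; w01] and [mR_A; mR_B] = S·[w10; w11]:
  w00 = -1/2, w01 = 1, w10 = 1/2, w11 = 1/2

-1/2 1 1/2 1/2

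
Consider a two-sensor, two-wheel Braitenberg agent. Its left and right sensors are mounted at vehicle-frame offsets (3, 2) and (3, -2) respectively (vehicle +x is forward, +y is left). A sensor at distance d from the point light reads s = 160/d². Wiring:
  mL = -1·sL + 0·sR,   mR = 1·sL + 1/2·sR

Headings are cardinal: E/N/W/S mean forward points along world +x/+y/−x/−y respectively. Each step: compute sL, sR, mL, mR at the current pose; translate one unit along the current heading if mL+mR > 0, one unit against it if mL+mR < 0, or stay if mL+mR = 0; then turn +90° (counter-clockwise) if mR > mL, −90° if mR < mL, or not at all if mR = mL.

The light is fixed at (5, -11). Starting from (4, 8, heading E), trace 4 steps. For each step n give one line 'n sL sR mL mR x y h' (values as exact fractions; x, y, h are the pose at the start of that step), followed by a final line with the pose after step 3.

0 32/89 160/293 -32/89 16496/26077 4 8 E
1 20/61 20/61 -20/61 30/61 5 8 N
2 160/333 160/493 -160/333 105520/164169 5 9 W
3 16/29 80/149 -16/29 3544/4321 4 9 S
final 4 8 E

n=0: pose=(4,8,E); sL=32/89, sR=160/293; mL=-32/89, mR=16496/26077; mL+mR=80/293 → advance +1; mR−mL=25872/26077 → turn +1·90°
n=1: pose=(5,8,N); sL=20/61, sR=20/61; mL=-20/61, mR=30/61; mL+mR=10/61 → advance +1; mR−mL=50/61 → turn +1·90°
n=2: pose=(5,9,W); sL=160/333, sR=160/493; mL=-160/333, mR=105520/164169; mL+mR=80/493 → advance +1; mR−mL=184400/164169 → turn +1·90°
n=3: pose=(4,9,S); sL=16/29, sR=80/149; mL=-16/29, mR=3544/4321; mL+mR=40/149 → advance +1; mR−mL=5928/4321 → turn +1·90°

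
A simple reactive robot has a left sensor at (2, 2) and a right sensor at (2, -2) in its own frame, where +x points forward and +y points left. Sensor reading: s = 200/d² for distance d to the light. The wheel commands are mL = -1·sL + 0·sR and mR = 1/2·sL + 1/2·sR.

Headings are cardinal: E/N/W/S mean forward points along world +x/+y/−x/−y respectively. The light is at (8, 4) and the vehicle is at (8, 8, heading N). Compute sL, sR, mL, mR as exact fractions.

left sensor world pos  = (6, 10); dL² = 40
right sensor world pos = (10, 10); dR² = 40
sL = 200/40 = 5
sR = 200/40 = 5
mL = -1·sL + 0·sR = -5
mR = 1/2·sL + 1/2·sR = 5

5 5 -5 5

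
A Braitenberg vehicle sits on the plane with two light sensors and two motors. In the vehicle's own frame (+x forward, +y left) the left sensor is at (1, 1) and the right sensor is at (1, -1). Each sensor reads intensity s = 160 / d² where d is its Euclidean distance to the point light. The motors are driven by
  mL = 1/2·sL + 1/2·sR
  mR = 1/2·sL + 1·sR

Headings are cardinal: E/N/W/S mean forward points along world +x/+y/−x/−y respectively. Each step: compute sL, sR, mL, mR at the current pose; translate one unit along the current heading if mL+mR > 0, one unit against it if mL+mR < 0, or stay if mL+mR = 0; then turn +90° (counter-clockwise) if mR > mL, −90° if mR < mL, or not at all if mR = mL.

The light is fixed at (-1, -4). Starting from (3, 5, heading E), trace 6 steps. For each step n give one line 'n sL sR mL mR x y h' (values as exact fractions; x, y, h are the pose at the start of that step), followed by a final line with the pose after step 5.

n=0: pose=(3,5,E); sL=32/25, sR=160/89; mL=3424/2225, mR=5424/2225; mL+mR=8848/2225 → advance +1; mR−mL=80/89 → turn +1·90°
n=1: pose=(4,5,N); sL=40/29, sR=20/17; mL=630/493, mR=920/493; mL+mR=1550/493 → advance +1; mR−mL=10/17 → turn +1·90°
n=2: pose=(4,6,W); sL=160/97, sR=160/137; mL=18720/13289, mR=26480/13289; mL+mR=45200/13289 → advance +1; mR−mL=80/137 → turn +1·90°
n=3: pose=(3,6,S); sL=80/53, sR=16/9; mL=784/477, mR=1208/477; mL+mR=664/159 → advance +1; mR−mL=8/9 → turn +1·90°
n=4: pose=(3,5,E); sL=32/25, sR=160/89; mL=3424/2225, mR=5424/2225; mL+mR=8848/2225 → advance +1; mR−mL=80/89 → turn +1·90°
n=5: pose=(4,5,N); sL=40/29, sR=20/17; mL=630/493, mR=920/493; mL+mR=1550/493 → advance +1; mR−mL=10/17 → turn +1·90°

0 32/25 160/89 3424/2225 5424/2225 3 5 E
1 40/29 20/17 630/493 920/493 4 5 N
2 160/97 160/137 18720/13289 26480/13289 4 6 W
3 80/53 16/9 784/477 1208/477 3 6 S
4 32/25 160/89 3424/2225 5424/2225 3 5 E
5 40/29 20/17 630/493 920/493 4 5 N
final 4 6 W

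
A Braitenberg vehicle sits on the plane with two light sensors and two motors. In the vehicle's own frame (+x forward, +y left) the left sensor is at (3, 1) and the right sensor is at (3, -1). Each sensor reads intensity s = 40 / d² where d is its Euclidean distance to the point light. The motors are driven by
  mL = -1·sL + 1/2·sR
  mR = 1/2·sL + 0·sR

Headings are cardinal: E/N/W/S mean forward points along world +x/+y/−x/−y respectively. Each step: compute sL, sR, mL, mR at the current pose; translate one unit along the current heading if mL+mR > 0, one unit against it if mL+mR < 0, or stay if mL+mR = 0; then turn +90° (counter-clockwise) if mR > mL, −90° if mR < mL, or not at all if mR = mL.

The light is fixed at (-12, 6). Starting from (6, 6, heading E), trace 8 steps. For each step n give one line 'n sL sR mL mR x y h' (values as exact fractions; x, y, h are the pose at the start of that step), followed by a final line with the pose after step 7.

n=0: pose=(6,6,E); sL=20/221, sR=20/221; mL=-10/221, mR=10/221; mL+mR=0 → advance +0; mR−mL=20/221 → turn +1·90°
n=1: pose=(6,6,N); sL=20/149, sR=4/37; mL=-442/5513, mR=10/149; mL+mR=-72/5513 → advance -1; mR−mL=812/5513 → turn +1·90°
n=2: pose=(6,5,W); sL=40/229, sR=8/45; mL=-884/10305, mR=20/229; mL+mR=16/10305 → advance +1; mR−mL=1784/10305 → turn +1·90°
n=3: pose=(5,5,S); sL=2/17, sR=5/34; mL=-3/68, mR=1/17; mL+mR=1/68 → advance +1; mR−mL=7/68 → turn +1·90°
n=4: pose=(5,4,E); sL=40/401, sR=40/409; mL=-8340/164009, mR=20/401; mL+mR=-160/164009 → advance -1; mR−mL=16520/164009 → turn +1·90°
n=5: pose=(4,4,N); sL=20/113, sR=4/29; mL=-354/3277, mR=10/113; mL+mR=-64/3277 → advance -1; mR−mL=644/3277 → turn +1·90°
n=6: pose=(4,3,W); sL=8/37, sR=40/173; mL=-644/6401, mR=4/37; mL+mR=48/6401 → advance +1; mR−mL=1336/6401 → turn +1·90°
n=7: pose=(3,3,S); sL=10/73, sR=5/29; mL=-215/4234, mR=5/73; mL+mR=75/4234 → advance +1; mR−mL=505/4234 → turn +1·90°

0 20/221 20/221 -10/221 10/221 6 6 E
1 20/149 4/37 -442/5513 10/149 6 6 N
2 40/229 8/45 -884/10305 20/229 6 5 W
3 2/17 5/34 -3/68 1/17 5 5 S
4 40/401 40/409 -8340/164009 20/401 5 4 E
5 20/113 4/29 -354/3277 10/113 4 4 N
6 8/37 40/173 -644/6401 4/37 4 3 W
7 10/73 5/29 -215/4234 5/73 3 3 S
final 3 2 E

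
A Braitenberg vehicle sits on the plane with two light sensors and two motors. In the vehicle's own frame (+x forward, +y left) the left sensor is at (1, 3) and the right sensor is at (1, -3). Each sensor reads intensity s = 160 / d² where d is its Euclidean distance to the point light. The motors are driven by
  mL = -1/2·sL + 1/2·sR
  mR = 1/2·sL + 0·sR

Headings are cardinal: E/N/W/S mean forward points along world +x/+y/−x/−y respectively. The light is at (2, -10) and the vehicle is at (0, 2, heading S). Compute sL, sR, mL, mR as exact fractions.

left sensor world pos  = (3, 1); dL² = 122
right sensor world pos = (-3, 1); dR² = 146
sL = 160/122 = 80/61
sR = 160/146 = 80/73
mL = -1/2·sL + 1/2·sR = -480/4453
mR = 1/2·sL + 0·sR = 40/61

80/61 80/73 -480/4453 40/61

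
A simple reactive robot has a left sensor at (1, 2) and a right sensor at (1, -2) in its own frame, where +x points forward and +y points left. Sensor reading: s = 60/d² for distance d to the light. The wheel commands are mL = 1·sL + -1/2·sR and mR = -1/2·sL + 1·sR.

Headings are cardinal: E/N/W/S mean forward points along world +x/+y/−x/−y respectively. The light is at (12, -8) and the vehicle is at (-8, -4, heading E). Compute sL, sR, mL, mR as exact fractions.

left sensor world pos  = (-7, -2); dL² = 397
right sensor world pos = (-7, -6); dR² = 365
sL = 60/397 = 60/397
sR = 60/365 = 12/73
mL = 1·sL + -1/2·sR = 1998/28981
mR = -1/2·sL + 1·sR = 2574/28981

60/397 12/73 1998/28981 2574/28981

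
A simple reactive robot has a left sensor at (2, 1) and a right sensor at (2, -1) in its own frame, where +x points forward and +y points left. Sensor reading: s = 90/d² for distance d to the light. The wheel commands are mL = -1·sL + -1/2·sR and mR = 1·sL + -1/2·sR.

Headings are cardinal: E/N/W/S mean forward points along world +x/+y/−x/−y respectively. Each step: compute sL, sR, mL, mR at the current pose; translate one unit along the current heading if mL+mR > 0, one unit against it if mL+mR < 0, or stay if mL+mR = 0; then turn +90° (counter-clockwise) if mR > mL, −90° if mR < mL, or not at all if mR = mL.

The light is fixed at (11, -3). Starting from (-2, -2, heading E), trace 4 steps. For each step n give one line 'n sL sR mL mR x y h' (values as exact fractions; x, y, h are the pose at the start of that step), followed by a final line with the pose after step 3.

n=0: pose=(-2,-2,E); sL=18/25, sR=90/121; mL=-3303/3025, mR=1053/3025; mL+mR=-90/121 → advance -1; mR−mL=36/25 → turn +1·90°
n=1: pose=(-3,-2,N); sL=5/13, sR=45/89; mL=-1475/2314, mR=305/2314; mL+mR=-45/89 → advance -1; mR−mL=10/13 → turn +1·90°
n=2: pose=(-3,-3,W); sL=90/257, sR=90/257; mL=-135/257, mR=45/257; mL+mR=-90/257 → advance -1; mR−mL=180/257 → turn +1·90°
n=3: pose=(-2,-3,S); sL=45/74, sR=9/20; mL=-1233/1480, mR=567/1480; mL+mR=-9/20 → advance -1; mR−mL=45/37 → turn +1·90°

0 18/25 90/121 -3303/3025 1053/3025 -2 -2 E
1 5/13 45/89 -1475/2314 305/2314 -3 -2 N
2 90/257 90/257 -135/257 45/257 -3 -3 W
3 45/74 9/20 -1233/1480 567/1480 -2 -3 S
final -2 -2 E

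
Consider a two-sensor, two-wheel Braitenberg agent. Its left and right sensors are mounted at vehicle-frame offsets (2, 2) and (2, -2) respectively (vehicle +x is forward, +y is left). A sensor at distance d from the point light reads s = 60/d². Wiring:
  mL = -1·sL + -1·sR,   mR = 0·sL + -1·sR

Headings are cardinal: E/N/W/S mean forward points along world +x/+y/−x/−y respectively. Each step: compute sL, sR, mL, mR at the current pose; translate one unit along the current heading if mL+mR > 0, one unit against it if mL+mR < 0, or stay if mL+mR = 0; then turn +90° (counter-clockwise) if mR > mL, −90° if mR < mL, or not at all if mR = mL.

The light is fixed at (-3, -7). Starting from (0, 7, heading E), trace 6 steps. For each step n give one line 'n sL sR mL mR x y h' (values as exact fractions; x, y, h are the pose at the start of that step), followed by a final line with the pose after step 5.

n=0: pose=(0,7,E); sL=60/281, sR=60/169; mL=-27000/47489, mR=-60/169; mL+mR=-43860/47489 → advance -1; mR−mL=60/281 → turn +1·90°
n=1: pose=(-1,7,N); sL=15/64, sR=15/68; mL=-495/1088, mR=-15/68; mL+mR=-735/1088 → advance -1; mR−mL=15/64 → turn +1·90°
n=2: pose=(-1,6,W); sL=60/121, sR=4/15; mL=-1384/1815, mR=-4/15; mL+mR=-1868/1815 → advance -1; mR−mL=60/121 → turn +1·90°
n=3: pose=(0,6,S); sL=30/73, sR=30/61; mL=-4020/4453, mR=-30/61; mL+mR=-6210/4453 → advance -1; mR−mL=30/73 → turn +1·90°
n=4: pose=(0,7,E); sL=60/281, sR=60/169; mL=-27000/47489, mR=-60/169; mL+mR=-43860/47489 → advance -1; mR−mL=60/281 → turn +1·90°
n=5: pose=(-1,7,N); sL=15/64, sR=15/68; mL=-495/1088, mR=-15/68; mL+mR=-735/1088 → advance -1; mR−mL=15/64 → turn +1·90°

0 60/281 60/169 -27000/47489 -60/169 0 7 E
1 15/64 15/68 -495/1088 -15/68 -1 7 N
2 60/121 4/15 -1384/1815 -4/15 -1 6 W
3 30/73 30/61 -4020/4453 -30/61 0 6 S
4 60/281 60/169 -27000/47489 -60/169 0 7 E
5 15/64 15/68 -495/1088 -15/68 -1 7 N
final -1 6 W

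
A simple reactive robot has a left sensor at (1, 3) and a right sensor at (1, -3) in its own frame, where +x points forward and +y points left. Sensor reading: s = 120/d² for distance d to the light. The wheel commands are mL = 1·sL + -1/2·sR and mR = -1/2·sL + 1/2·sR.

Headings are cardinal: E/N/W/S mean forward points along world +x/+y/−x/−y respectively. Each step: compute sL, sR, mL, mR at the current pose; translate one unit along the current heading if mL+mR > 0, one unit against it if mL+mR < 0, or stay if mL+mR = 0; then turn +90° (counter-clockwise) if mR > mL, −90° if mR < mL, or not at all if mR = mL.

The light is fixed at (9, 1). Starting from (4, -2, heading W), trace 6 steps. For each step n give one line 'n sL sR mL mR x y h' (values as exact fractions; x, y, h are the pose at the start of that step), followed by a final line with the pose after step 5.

0 5/3 10/3 0 5/6 4 -2 W
1 24/5 120/97 2028/485 -864/485 3 -2 S
2 60/49 12/5 6/245 144/245 3 -3 W
3 120/41 24/25 2508/1025 -1008/1025 2 -3 S
4 15/16 30/17 15/272 225/544 2 -4 W
5 120/61 120/157 15180/9577 -5760/9577 1 -4 S
final 1 -5 W

n=0: pose=(4,-2,W); sL=5/3, sR=10/3; mL=0, mR=5/6; mL+mR=5/6 → advance +1; mR−mL=5/6 → turn +1·90°
n=1: pose=(3,-2,S); sL=24/5, sR=120/97; mL=2028/485, mR=-864/485; mL+mR=12/5 → advance +1; mR−mL=-2892/485 → turn -1·90°
n=2: pose=(3,-3,W); sL=60/49, sR=12/5; mL=6/245, mR=144/245; mL+mR=30/49 → advance +1; mR−mL=138/245 → turn +1·90°
n=3: pose=(2,-3,S); sL=120/41, sR=24/25; mL=2508/1025, mR=-1008/1025; mL+mR=60/41 → advance +1; mR−mL=-3516/1025 → turn -1·90°
n=4: pose=(2,-4,W); sL=15/16, sR=30/17; mL=15/272, mR=225/544; mL+mR=15/32 → advance +1; mR−mL=195/544 → turn +1·90°
n=5: pose=(1,-4,S); sL=120/61, sR=120/157; mL=15180/9577, mR=-5760/9577; mL+mR=60/61 → advance +1; mR−mL=-20940/9577 → turn -1·90°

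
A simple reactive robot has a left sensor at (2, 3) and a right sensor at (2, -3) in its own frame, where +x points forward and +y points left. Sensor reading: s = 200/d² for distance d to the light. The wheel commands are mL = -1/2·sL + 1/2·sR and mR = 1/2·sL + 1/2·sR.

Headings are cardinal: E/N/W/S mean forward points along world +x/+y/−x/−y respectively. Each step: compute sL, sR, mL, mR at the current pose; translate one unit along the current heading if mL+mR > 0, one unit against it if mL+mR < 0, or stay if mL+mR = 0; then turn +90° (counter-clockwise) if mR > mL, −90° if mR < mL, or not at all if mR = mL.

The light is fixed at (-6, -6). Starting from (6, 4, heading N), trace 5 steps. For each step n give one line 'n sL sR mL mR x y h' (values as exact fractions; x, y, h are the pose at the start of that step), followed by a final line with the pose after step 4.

0 8/9 200/369 -64/369 88/123 6 4 N
1 50/41 25/37 -825/3034 2875/3034 6 5 W
2 200/277 40/29 2640/8033 8440/8033 5 5 S
3 100/169 100/109 3000/18421 13900/18421 5 4 E
4 8/9 200/369 -64/369 88/123 6 4 N
final 6 5 W

n=0: pose=(6,4,N); sL=8/9, sR=200/369; mL=-64/369, mR=88/123; mL+mR=200/369 → advance +1; mR−mL=8/9 → turn +1·90°
n=1: pose=(6,5,W); sL=50/41, sR=25/37; mL=-825/3034, mR=2875/3034; mL+mR=25/37 → advance +1; mR−mL=50/41 → turn +1·90°
n=2: pose=(5,5,S); sL=200/277, sR=40/29; mL=2640/8033, mR=8440/8033; mL+mR=40/29 → advance +1; mR−mL=200/277 → turn +1·90°
n=3: pose=(5,4,E); sL=100/169, sR=100/109; mL=3000/18421, mR=13900/18421; mL+mR=100/109 → advance +1; mR−mL=100/169 → turn +1·90°
n=4: pose=(6,4,N); sL=8/9, sR=200/369; mL=-64/369, mR=88/123; mL+mR=200/369 → advance +1; mR−mL=8/9 → turn +1·90°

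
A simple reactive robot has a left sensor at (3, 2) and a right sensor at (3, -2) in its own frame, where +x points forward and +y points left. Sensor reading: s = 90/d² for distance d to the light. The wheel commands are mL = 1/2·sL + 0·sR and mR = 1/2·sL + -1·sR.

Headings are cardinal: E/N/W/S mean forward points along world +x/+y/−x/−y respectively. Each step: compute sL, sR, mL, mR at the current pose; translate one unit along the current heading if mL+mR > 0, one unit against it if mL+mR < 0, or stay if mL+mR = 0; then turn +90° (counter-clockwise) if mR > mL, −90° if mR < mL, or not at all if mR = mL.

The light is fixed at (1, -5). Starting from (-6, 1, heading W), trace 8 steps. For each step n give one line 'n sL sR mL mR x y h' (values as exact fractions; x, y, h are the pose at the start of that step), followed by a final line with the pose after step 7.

0 45/58 45/82 45/116 -765/4756 -6 1 W
1 90/181 10/13 45/181 -1225/2353 -7 1 N
2 45/37 45/17 45/74 -2565/1258 -7 0 E
3 90/53 18/25 45/53 171/1325 -8 0 S
4 45/74 1/2 45/148 -29/148 -8 -1 W
5 90/193 90/113 45/193 -12285/21809 -9 -1 N
6 45/37 9/5 45/74 -441/370 -9 -2 E
7 10/9 90/169 5/9 35/1521 -10 -2 S
final -10 -3 W

n=0: pose=(-6,1,W); sL=45/58, sR=45/82; mL=45/116, mR=-765/4756; mL+mR=270/1189 → advance +1; mR−mL=-45/82 → turn -1·90°
n=1: pose=(-7,1,N); sL=90/181, sR=10/13; mL=45/181, mR=-1225/2353; mL+mR=-640/2353 → advance -1; mR−mL=-10/13 → turn -1·90°
n=2: pose=(-7,0,E); sL=45/37, sR=45/17; mL=45/74, mR=-2565/1258; mL+mR=-900/629 → advance -1; mR−mL=-45/17 → turn -1·90°
n=3: pose=(-8,0,S); sL=90/53, sR=18/25; mL=45/53, mR=171/1325; mL+mR=1296/1325 → advance +1; mR−mL=-18/25 → turn -1·90°
n=4: pose=(-8,-1,W); sL=45/74, sR=1/2; mL=45/148, mR=-29/148; mL+mR=4/37 → advance +1; mR−mL=-1/2 → turn -1·90°
n=5: pose=(-9,-1,N); sL=90/193, sR=90/113; mL=45/193, mR=-12285/21809; mL+mR=-7200/21809 → advance -1; mR−mL=-90/113 → turn -1·90°
n=6: pose=(-9,-2,E); sL=45/37, sR=9/5; mL=45/74, mR=-441/370; mL+mR=-108/185 → advance -1; mR−mL=-9/5 → turn -1·90°
n=7: pose=(-10,-2,S); sL=10/9, sR=90/169; mL=5/9, mR=35/1521; mL+mR=880/1521 → advance +1; mR−mL=-90/169 → turn -1·90°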